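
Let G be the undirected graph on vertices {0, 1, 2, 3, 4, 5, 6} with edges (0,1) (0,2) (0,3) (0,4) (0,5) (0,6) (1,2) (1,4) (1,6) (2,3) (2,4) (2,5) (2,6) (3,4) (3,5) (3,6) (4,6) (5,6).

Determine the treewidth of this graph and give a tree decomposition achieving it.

Each bag holds 5 vertices, so the decomposition has width 4, which upper-bounds the treewidth. For the lower bound, the 5 vertices {0, 1, 2, 4, 6} are pairwise adjacent, and any tree decomposition puts a clique entirely inside one bag — forcing width ≥ 4. Therefore the treewidth is 4.

Treewidth 4.
Bags: B1 = {0, 2, 3, 4, 6}  B2 = {0, 2, 3, 5, 6}  B3 = {0, 1, 2, 4, 6}
Tree: B1–B2, B1–B3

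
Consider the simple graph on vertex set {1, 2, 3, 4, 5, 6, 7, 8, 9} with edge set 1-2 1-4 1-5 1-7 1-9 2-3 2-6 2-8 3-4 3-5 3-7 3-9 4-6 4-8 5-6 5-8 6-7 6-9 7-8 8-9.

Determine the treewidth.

A width-4 tree decomposition is:
Bags: B1 = {1, 3, 5, 6, 8}  B2 = {1, 3, 6, 7, 8}  B3 = {1, 3, 4, 6, 8}  B4 = {1, 3, 6, 8, 9}  B5 = {1, 2, 3, 6, 8}
Tree: B1–B2, B2–B3, B3–B4, B4–B5
The largest bag has 5 vertices, giving width 4; this decomposition certifies tw(G) ≤ 4. For the lower bound: the 5 vertex sets {3,5}, {6,7}, {1,4}, {8}, {9} are disjoint, each induces a connected subgraph, and every pair is joined by at least one edge of G. Contracting each set to a single vertex therefore yields K_{5} as a minor, and since treewidth is minor-monotone, tw(G) ≥ tw(K_{5}) = 4. Hence tw(G) = 4 exactly.

4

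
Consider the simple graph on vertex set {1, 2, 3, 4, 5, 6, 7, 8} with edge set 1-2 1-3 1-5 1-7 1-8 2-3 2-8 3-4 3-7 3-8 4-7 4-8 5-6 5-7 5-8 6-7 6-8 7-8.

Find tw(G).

A width-3 tree decomposition is:
Bags: B1 = {3, 4, 7, 8}  B2 = {1, 3, 7, 8}  B3 = {1, 5, 7, 8}  B4 = {5, 6, 7, 8}  B5 = {1, 2, 3, 8}
Tree: B1–B2, B2–B3, B3–B4, B2–B5
Every bag has size at most 4, so the width is 4 − 1 = 3 and tw(G) ≤ 3. For the lower bound, the 4 vertices {1, 2, 3, 8} are pairwise adjacent, and any tree decomposition puts a clique entirely inside one bag — forcing width ≥ 3. Combining the bounds, tw(G) = 3.

3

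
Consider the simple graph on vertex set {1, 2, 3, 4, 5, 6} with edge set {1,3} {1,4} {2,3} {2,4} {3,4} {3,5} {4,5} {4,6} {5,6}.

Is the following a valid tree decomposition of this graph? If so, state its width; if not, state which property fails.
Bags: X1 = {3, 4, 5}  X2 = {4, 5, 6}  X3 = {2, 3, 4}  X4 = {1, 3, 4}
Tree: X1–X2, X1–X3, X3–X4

Yes; width 2.

Every vertex of G appears in some bag (union = {1, 2, 3, 4, 5, 6}); every edge is covered by a bag; and for each vertex v the set of bags containing v is connected in the bag tree. The decomposition is therefore valid. The largest bag has 3 vertices, so the width is 2.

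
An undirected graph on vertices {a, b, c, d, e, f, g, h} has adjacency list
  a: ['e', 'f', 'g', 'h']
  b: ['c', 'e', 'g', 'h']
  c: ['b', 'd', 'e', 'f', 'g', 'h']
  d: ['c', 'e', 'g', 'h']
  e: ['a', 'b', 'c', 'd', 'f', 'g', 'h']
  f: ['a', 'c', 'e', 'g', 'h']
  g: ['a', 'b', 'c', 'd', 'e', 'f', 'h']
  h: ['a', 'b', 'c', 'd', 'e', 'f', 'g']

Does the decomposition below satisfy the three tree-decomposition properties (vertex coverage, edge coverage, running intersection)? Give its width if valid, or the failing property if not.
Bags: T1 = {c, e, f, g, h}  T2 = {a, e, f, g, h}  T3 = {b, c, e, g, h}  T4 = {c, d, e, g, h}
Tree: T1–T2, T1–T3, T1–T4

Checking the three conditions: (i) the bags cover all of {a, b, c, d, e, f, g, h}; (ii) for each edge, some bag contains both endpoints; (iii) the bags containing any fixed vertex form a subtree. All hold, so the decomposition is valid with width 5 − 1 = 4.

Yes; width 4.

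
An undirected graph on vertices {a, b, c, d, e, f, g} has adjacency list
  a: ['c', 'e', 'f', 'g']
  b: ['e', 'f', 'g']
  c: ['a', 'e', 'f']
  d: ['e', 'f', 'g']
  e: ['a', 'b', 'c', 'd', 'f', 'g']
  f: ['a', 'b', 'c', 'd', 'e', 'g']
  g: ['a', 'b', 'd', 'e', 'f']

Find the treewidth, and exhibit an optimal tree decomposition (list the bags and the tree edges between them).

Each bag holds 4 vertices, so the decomposition has width 3, which upper-bounds the treewidth. Conversely, {d, e, f, g} is a clique of size 4, and the vertices of any clique must share a bag in every tree decomposition; so some bag has ≥ 4 vertices and tw(G) ≥ 3. The upper and lower bounds meet at 3, so that is the treewidth.

Treewidth 3.
One such decomposition:
Bags: B1 = {a, e, f, g}  B2 = {d, e, f, g}  B3 = {a, c, e, f}  B4 = {b, e, f, g}
Tree: B1–B2, B1–B3, B2–B4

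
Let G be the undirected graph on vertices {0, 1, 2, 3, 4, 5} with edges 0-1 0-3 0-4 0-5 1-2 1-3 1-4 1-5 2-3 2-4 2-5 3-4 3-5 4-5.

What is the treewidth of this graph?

4

A width-4 tree decomposition is:
Bags: B1 = {1, 2, 3, 4, 5}  B2 = {0, 1, 3, 4, 5}
Tree: B1–B2
Each bag holds 5 vertices, so the decomposition has width 4, which upper-bounds the treewidth. Conversely, {0, 1, 3, 4, 5} is a clique of size 5, and the vertices of any clique must share a bag in every tree decomposition; so some bag has ≥ 5 vertices and tw(G) ≥ 4. Hence tw(G) = 4 exactly.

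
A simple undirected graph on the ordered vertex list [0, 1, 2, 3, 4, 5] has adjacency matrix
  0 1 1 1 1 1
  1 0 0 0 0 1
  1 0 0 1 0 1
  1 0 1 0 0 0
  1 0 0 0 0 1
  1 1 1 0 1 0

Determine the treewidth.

2

A width-2 tree decomposition is:
Bags: B1 = {0, 4, 5}  B2 = {0, 1, 5}  B3 = {0, 2, 5}  B4 = {0, 2, 3}
Tree: B1–B2, B1–B3, B3–B4
Each bag holds 3 vertices, so the decomposition has width 2, which upper-bounds the treewidth. On the other hand G contains the 3-clique {0, 2, 3}. A clique must lie in a single bag of any decomposition, so no decomposition can have width below 2. Hence tw(G) = 2 exactly.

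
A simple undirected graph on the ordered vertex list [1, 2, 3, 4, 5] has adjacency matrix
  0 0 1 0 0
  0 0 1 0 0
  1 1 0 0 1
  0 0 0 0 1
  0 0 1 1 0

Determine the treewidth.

1

A width-1 tree decomposition is:
Bags: B1 = {3, 5}  B2 = {2, 3}  B3 = {1, 3}  B4 = {4, 5}
Tree: B1–B2, B1–B3, B1–B4
Each bag holds 2 vertices, so the decomposition has width 1, which upper-bounds the treewidth. G has an edge, so its treewidth is at least 1. The upper and lower bounds meet at 1, so that is the treewidth.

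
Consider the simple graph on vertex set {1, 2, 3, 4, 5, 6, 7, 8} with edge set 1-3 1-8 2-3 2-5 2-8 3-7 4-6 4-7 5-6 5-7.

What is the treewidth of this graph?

2

A width-2 tree decomposition is:
Bags: B1 = {4, 5, 6}  B2 = {4, 5, 7}  B3 = {2, 5, 7}  B4 = {2, 3, 7}  B5 = {2, 3, 8}  B6 = {1, 3, 8}
Tree: B1–B2, B2–B3, B3–B4, B4–B5, B5–B6
Each bag holds 3 vertices, so the decomposition has width 2, which upper-bounds the treewidth. For the lower bound, G contains the cycle 6–4–7–5–6, so G is not a forest; only forests have treewidth ≤ 1, hence tw(G) ≥ 2. Combining the bounds, tw(G) = 2.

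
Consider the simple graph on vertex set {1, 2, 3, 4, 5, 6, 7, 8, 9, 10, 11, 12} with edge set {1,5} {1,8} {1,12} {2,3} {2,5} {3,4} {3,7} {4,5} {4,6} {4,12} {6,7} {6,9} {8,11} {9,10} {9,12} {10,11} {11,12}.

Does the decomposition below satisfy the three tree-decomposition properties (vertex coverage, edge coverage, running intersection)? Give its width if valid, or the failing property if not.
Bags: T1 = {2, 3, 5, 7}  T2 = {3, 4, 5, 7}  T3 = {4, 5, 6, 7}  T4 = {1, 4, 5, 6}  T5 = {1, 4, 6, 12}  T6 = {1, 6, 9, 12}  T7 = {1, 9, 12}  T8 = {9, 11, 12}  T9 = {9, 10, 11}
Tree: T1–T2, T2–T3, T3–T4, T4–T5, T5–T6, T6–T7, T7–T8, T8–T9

No — vertex 8 appears in no bag.

A tree decomposition must satisfy three properties: every vertex lies in some bag; for every edge, both endpoints lie together in some bag; and for every vertex, the bags containing it form a connected subtree. Here vertex 8 appears in no bag, so the decomposition is invalid.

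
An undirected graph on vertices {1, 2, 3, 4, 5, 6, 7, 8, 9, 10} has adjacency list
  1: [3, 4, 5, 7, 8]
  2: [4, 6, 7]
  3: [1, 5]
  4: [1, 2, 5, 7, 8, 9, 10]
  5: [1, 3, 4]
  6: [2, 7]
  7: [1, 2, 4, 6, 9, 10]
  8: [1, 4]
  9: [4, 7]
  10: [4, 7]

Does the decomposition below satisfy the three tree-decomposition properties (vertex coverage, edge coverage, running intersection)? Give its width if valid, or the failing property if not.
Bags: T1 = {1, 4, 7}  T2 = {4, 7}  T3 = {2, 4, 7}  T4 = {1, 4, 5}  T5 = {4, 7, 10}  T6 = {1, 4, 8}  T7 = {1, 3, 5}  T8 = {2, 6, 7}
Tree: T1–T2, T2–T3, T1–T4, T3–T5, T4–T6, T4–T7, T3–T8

A tree decomposition must satisfy three properties: every vertex lies in some bag; for every edge, both endpoints lie together in some bag; and for every vertex, the bags containing it form a connected subtree. Here vertex 9 appears in no bag, so the decomposition is invalid.

No — vertex 9 appears in no bag.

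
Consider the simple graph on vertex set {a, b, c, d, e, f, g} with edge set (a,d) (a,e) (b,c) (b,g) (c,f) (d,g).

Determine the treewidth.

1

A width-1 tree decomposition is:
Bags: B1 = {c, f}  B2 = {b, c}  B3 = {b, g}  B4 = {d, g}  B5 = {a, d}  B6 = {a, e}
Tree: B1–B2, B2–B3, B3–B4, B4–B5, B5–B6
The largest bag has 2 vertices, giving width 1; this decomposition certifies tw(G) ≤ 1. Since G has at least one edge (e.g. f–c), it is not an edgeless graph, so tw(G) ≥ 1. The upper and lower bounds meet at 1, so that is the treewidth.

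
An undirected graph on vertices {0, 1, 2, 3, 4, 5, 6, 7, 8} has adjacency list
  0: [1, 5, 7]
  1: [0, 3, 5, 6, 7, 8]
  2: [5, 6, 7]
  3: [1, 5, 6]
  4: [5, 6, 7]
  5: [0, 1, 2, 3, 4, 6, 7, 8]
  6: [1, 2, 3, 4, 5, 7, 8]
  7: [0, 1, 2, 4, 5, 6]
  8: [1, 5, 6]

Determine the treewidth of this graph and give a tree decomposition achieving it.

Each bag holds 4 vertices, so the decomposition has width 3, which upper-bounds the treewidth. Conversely, {0, 1, 5, 7} is a clique of size 4, and the vertices of any clique must share a bag in every tree decomposition; so some bag has ≥ 4 vertices and tw(G) ≥ 3. Combining the bounds, tw(G) = 3.

Treewidth 3.
One such decomposition:
Bags: B1 = {1, 5, 6, 7}  B2 = {2, 5, 6, 7}  B3 = {1, 3, 5, 6}  B4 = {1, 5, 6, 8}  B5 = {0, 1, 5, 7}  B6 = {4, 5, 6, 7}
Tree: B1–B2, B1–B3, B1–B4, B1–B5, B2–B6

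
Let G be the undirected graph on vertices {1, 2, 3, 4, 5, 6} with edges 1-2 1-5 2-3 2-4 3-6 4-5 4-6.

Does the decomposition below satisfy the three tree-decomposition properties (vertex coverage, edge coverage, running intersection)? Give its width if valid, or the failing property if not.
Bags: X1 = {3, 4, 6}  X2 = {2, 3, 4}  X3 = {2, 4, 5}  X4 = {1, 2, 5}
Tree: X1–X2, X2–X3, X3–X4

Vertex coverage: the bags together contain {1, 2, 3, 4, 5, 6}, the full vertex set. Edge coverage: each edge of G has both endpoints in at least one bag. Running intersection: for every vertex, the bags containing it form a connected subtree. All three properties hold, so this is a valid tree decomposition of width max|bag| − 1 = 2, and hence tw(G) ≤ 2.

Yes; width 2.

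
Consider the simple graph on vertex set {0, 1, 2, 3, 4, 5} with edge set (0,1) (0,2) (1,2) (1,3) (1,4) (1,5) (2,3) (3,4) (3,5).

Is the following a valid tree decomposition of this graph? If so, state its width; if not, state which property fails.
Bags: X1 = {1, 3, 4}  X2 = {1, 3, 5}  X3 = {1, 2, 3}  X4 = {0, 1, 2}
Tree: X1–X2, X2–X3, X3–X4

Yes; width 2.

Checking the three conditions: (i) the bags cover all of {0, 1, 2, 3, 4, 5}; (ii) for each edge, some bag contains both endpoints; (iii) the bags containing any fixed vertex form a subtree. All hold, so the decomposition is valid with width 3 − 1 = 2.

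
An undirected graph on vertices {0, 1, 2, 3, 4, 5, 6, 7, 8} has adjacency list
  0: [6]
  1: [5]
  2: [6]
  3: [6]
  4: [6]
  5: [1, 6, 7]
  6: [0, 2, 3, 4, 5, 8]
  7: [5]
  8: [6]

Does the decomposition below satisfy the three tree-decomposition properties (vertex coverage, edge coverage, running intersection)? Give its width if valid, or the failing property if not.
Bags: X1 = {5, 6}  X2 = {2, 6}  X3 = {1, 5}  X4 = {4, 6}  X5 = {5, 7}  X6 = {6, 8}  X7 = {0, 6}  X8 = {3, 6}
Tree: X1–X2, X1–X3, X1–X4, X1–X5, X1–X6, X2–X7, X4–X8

Yes; width 1.

Vertex coverage: the bags together contain {0, 1, 2, 3, 4, 5, 6, 7, 8}, the full vertex set. Edge coverage: each edge of G has both endpoints in at least one bag. Running intersection: for every vertex, the bags containing it form a connected subtree. All three properties hold, so this is a valid tree decomposition of width max|bag| − 1 = 1, and hence tw(G) ≤ 1.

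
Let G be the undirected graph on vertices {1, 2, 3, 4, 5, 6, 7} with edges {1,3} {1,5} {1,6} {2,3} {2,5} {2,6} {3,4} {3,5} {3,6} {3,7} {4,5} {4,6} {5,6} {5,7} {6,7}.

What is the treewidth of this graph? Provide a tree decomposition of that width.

Every bag has size at most 4, so the width is 4 − 1 = 3 and tw(G) ≤ 3. For the lower bound, the 4 vertices {1, 3, 5, 6} are pairwise adjacent, and any tree decomposition puts a clique entirely inside one bag — forcing width ≥ 3. The upper and lower bounds meet at 3, so that is the treewidth.

Treewidth 3.
One optimal decomposition is:
Bags: B1 = {2, 3, 5, 6}  B2 = {3, 5, 6, 7}  B3 = {3, 4, 5, 6}  B4 = {1, 3, 5, 6}
Tree: B1–B2, B2–B3, B2–B4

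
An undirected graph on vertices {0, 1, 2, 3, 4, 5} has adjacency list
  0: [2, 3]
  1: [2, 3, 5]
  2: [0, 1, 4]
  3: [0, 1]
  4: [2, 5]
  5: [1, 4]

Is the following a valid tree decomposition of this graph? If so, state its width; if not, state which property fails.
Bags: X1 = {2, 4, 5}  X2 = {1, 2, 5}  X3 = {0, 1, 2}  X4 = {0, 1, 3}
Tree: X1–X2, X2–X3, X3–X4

Every vertex of G appears in some bag (union = {0, 1, 2, 3, 4, 5}); every edge is covered by a bag; and for each vertex v the set of bags containing v is connected in the bag tree. The decomposition is therefore valid. The largest bag has 3 vertices, so the width is 2.

Yes; width 2.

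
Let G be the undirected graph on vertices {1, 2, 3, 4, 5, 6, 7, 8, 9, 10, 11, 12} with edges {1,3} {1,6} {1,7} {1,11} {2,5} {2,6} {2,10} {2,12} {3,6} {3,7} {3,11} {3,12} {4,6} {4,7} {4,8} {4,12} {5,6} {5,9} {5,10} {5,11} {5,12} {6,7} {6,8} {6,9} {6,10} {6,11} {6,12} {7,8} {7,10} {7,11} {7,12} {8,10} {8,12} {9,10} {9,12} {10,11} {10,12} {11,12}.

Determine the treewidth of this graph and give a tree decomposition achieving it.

Treewidth 4.
One such decomposition:
Bags: B1 = {6, 7, 10, 11, 12}  B2 = {6, 7, 8, 10, 12}  B3 = {4, 6, 7, 8, 12}  B4 = {3, 6, 7, 11, 12}  B5 = {1, 3, 6, 7, 11}  B6 = {5, 6, 10, 11, 12}  B7 = {5, 6, 9, 10, 12}  B8 = {2, 5, 6, 10, 12}
Tree: B1–B2, B2–B3, B1–B4, B4–B5, B1–B6, B6–B7, B6–B8

Each bag holds 5 vertices, so the decomposition has width 4, which upper-bounds the treewidth. On the other hand G contains the 5-clique {1, 3, 6, 7, 11}. A clique must lie in a single bag of any decomposition, so no decomposition can have width below 4. Combining the bounds, tw(G) = 4.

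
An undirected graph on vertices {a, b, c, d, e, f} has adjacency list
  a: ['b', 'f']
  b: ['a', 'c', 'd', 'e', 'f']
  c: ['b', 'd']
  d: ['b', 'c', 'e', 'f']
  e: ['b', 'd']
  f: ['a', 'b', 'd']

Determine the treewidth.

2

A width-2 tree decomposition is:
Bags: B1 = {b, d, e}  B2 = {b, d, f}  B3 = {b, c, d}  B4 = {a, b, f}
Tree: B1–B2, B2–B3, B2–B4
Each bag holds 3 vertices, so the decomposition has width 2, which upper-bounds the treewidth. For the lower bound, the 3 vertices {b, d, e} are pairwise adjacent, and any tree decomposition puts a clique entirely inside one bag — forcing width ≥ 2. Therefore the treewidth is 2.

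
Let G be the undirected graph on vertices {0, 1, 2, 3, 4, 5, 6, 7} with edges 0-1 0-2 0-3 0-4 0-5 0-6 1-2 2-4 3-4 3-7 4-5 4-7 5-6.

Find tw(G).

A width-2 tree decomposition is:
Bags: B1 = {0, 2, 4}  B2 = {0, 1, 2}  B3 = {0, 3, 4}  B4 = {0, 4, 5}  B5 = {3, 4, 7}  B6 = {0, 5, 6}
Tree: B1–B2, B1–B3, B1–B4, B3–B5, B4–B6
Each bag holds 3 vertices, so the decomposition has width 2, which upper-bounds the treewidth. On the other hand G contains the 3-clique {0, 1, 2}. A clique must lie in a single bag of any decomposition, so no decomposition can have width below 2. Hence tw(G) = 2 exactly.

2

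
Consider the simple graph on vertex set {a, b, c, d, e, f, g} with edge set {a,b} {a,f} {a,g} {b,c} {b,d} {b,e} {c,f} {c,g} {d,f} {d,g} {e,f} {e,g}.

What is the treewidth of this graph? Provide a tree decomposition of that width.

Every bag has size at most 4, so the width is 4 − 1 = 3 and tw(G) ≤ 3. For the lower bound: the 4 vertex sets {a,g}, {b,e}, {f}, {d} are disjoint, each induces a connected subgraph, and every pair is joined by at least one edge of G. Contracting each set to a single vertex therefore yields K_{4} as a minor, and since treewidth is minor-monotone, tw(G) ≥ tw(K_{4}) = 3. The upper and lower bounds meet at 3, so that is the treewidth.

Treewidth 3.
Bags: B1 = {a, b, f, g}  B2 = {b, e, f, g}  B3 = {b, d, f, g}  B4 = {b, c, f, g}
Tree: B1–B2, B2–B3, B3–B4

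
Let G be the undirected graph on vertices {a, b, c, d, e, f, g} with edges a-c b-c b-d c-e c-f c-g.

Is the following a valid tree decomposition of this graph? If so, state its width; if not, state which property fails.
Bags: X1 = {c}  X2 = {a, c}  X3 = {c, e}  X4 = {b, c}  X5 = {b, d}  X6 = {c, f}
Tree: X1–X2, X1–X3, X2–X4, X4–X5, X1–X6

A tree decomposition must satisfy three properties: every vertex lies in some bag; for every edge, both endpoints lie together in some bag; and for every vertex, the bags containing it form a connected subtree. Here vertex g appears in no bag, so the decomposition is invalid.

No — vertex g appears in no bag.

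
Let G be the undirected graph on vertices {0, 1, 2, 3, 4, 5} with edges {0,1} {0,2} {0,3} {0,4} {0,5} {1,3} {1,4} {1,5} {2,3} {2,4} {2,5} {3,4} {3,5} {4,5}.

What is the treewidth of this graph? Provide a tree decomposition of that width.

Treewidth 4.
One optimal decomposition is:
Bags: B1 = {0, 2, 3, 4, 5}  B2 = {0, 1, 3, 4, 5}
Tree: B1–B2

Every bag has size at most 5, so the width is 5 − 1 = 4 and tw(G) ≤ 4. On the other hand G contains the 5-clique {0, 1, 3, 4, 5}. A clique must lie in a single bag of any decomposition, so no decomposition can have width below 4. Therefore the treewidth is 4.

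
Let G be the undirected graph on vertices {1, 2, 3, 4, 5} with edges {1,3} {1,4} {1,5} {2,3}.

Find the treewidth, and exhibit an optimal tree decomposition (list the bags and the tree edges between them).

Every bag has size at most 2, so the width is 2 − 1 = 1 and tw(G) ≤ 1. G has an edge, so its treewidth is at least 1. Hence tw(G) = 1 exactly.

Treewidth 1.
One optimal decomposition is:
Bags: B1 = {1, 3}  B2 = {1, 4}  B3 = {2, 3}  B4 = {1, 5}
Tree: B1–B2, B1–B3, B1–B4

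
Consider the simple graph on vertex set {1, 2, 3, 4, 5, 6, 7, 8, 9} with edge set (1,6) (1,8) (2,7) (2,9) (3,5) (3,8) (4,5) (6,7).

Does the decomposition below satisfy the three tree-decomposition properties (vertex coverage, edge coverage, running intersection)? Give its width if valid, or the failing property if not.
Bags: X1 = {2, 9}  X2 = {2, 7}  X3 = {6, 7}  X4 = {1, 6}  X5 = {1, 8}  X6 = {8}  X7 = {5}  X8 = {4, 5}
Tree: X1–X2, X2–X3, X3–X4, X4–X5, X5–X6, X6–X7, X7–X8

No — vertex 3 appears in no bag.

A tree decomposition must satisfy three properties: every vertex lies in some bag; for every edge, both endpoints lie together in some bag; and for every vertex, the bags containing it form a connected subtree. Here vertex 3 appears in no bag, so the decomposition is invalid.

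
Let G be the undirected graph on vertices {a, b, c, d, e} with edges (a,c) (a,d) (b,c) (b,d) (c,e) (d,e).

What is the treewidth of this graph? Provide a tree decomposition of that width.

Each bag holds 3 vertices, so the decomposition has width 2, which upper-bounds the treewidth. Since a–c–e–d–a is a cycle in G, G is not acyclic. Forests are exactly the graphs of treewidth ≤ 1, so tw(G) ≥ 2. Therefore the treewidth is 2.

Treewidth 2.
Bags: B1 = {a, c, d}  B2 = {c, d, e}  B3 = {b, c, d}
Tree: B1–B2, B2–B3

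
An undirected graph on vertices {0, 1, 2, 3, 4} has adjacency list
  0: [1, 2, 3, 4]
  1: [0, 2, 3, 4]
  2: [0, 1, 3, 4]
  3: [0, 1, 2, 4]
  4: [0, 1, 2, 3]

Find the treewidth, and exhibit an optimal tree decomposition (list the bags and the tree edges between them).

A single bag containing all 5 vertices is trivially a valid decomposition of width 4. Conversely, {0, 1, 2, 3, 4} is a clique of size 5, and the vertices of any clique must share a bag in every tree decomposition; so some bag has ≥ 5 vertices and tw(G) ≥ 4. Combining the bounds, tw(G) = 4.

Treewidth 4.
One such decomposition:
Bags: B1 = {0, 1, 2, 3, 4}
Tree: (single bag)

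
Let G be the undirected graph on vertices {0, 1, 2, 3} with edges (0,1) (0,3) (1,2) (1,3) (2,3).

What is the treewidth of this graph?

2

A width-2 tree decomposition is:
Bags: B1 = {1, 2, 3}  B2 = {0, 1, 3}
Tree: B1–B2
The largest bag has 3 vertices, giving width 2; this decomposition certifies tw(G) ≤ 2. For the lower bound, the 3 vertices {0, 1, 3} are pairwise adjacent, and any tree decomposition puts a clique entirely inside one bag — forcing width ≥ 2. Hence tw(G) = 2 exactly.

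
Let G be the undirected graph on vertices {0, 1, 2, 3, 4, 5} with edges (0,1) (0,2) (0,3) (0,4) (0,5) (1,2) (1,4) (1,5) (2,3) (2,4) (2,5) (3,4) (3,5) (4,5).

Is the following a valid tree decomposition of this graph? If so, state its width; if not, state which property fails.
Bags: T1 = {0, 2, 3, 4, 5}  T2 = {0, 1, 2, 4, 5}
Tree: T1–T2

Every vertex of G appears in some bag (union = {0, 1, 2, 3, 4, 5}); every edge is covered by a bag; and for each vertex v the set of bags containing v is connected in the bag tree. The decomposition is therefore valid. The largest bag has 5 vertices, so the width is 4.

Yes; width 4.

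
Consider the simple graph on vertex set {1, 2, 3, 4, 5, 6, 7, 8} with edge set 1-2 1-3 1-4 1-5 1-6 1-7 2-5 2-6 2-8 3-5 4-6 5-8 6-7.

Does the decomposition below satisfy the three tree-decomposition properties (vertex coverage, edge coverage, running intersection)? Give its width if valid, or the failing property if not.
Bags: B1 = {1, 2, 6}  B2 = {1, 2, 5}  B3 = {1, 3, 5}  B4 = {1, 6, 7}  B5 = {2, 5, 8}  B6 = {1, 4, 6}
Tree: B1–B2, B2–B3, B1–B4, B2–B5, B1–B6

Yes; width 2.

Vertex coverage: the bags together contain {1, 2, 3, 4, 5, 6, 7, 8}, the full vertex set. Edge coverage: each edge of G has both endpoints in at least one bag. Running intersection: for every vertex, the bags containing it form a connected subtree. All three properties hold, so this is a valid tree decomposition of width max|bag| − 1 = 2, and hence tw(G) ≤ 2.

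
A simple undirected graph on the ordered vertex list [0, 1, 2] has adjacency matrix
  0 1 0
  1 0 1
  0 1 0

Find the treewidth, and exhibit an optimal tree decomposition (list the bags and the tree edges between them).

Treewidth 1.
One such decomposition:
Bags: B1 = {1, 2}  B2 = {0, 1}
Tree: B1–B2

The largest bag has 2 vertices, giving width 1; this decomposition certifies tw(G) ≤ 1. G has an edge, so its treewidth is at least 1. Combining the bounds, tw(G) = 1.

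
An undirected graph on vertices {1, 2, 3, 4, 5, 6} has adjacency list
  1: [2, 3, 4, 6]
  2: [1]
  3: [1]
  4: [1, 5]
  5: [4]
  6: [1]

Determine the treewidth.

1

A width-1 tree decomposition is:
Bags: B1 = {1, 2}  B2 = {1, 6}  B3 = {1, 4}  B4 = {1, 3}  B5 = {4, 5}
Tree: B1–B2, B2–B3, B3–B4, B3–B5
Each bag holds 2 vertices, so the decomposition has width 1, which upper-bounds the treewidth. G has an edge, so its treewidth is at least 1. Combining the bounds, tw(G) = 1.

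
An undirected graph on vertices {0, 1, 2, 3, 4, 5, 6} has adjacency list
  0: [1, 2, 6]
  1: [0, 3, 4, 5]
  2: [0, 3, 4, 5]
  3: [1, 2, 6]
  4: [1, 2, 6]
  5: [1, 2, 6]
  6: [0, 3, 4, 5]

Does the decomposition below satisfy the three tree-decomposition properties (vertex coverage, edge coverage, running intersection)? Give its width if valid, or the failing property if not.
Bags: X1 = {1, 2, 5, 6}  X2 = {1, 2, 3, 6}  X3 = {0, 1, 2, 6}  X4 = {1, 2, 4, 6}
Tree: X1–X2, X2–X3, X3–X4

Yes; width 3.

Every vertex of G appears in some bag (union = {0, 1, 2, 3, 4, 5, 6}); every edge is covered by a bag; and for each vertex v the set of bags containing v is connected in the bag tree. The decomposition is therefore valid. The largest bag has 4 vertices, so the width is 3.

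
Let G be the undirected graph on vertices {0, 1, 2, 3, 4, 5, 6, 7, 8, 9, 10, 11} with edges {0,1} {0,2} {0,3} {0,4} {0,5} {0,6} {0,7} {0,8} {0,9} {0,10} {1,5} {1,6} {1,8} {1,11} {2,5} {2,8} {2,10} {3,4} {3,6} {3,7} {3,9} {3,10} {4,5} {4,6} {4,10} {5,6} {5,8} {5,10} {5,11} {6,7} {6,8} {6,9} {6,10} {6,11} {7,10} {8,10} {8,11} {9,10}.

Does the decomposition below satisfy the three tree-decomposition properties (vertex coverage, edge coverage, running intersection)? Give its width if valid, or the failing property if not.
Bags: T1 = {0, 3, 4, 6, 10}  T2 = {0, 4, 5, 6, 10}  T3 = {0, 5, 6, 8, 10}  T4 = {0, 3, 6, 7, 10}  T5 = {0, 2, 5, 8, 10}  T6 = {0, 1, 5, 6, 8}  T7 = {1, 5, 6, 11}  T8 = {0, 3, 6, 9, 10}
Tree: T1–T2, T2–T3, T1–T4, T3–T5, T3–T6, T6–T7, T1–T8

No — edge (8,11) lies in no bag.

A tree decomposition must satisfy three properties: every vertex lies in some bag; for every edge, both endpoints lie together in some bag; and for every vertex, the bags containing it form a connected subtree. Here edge (8,11) lies in no bag, so the decomposition is invalid.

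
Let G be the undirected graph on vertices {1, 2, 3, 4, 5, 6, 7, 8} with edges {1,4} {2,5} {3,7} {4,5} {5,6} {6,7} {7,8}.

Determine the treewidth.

1

A width-1 tree decomposition is:
Bags: B1 = {4, 5}  B2 = {1, 4}  B3 = {5, 6}  B4 = {6, 7}  B5 = {2, 5}  B6 = {3, 7}  B7 = {7, 8}
Tree: B1–B2, B1–B3, B3–B4, B1–B5, B4–B6, B6–B7
The largest bag has 2 vertices, giving width 1; this decomposition certifies tw(G) ≤ 1. Any graph with an edge has treewidth ≥ 1, and G has the edge 5–4. Hence tw(G) = 1 exactly.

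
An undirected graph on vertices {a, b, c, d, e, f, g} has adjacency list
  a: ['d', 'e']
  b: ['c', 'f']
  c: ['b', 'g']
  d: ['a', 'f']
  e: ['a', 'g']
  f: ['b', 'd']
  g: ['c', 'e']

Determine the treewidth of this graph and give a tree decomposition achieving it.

Treewidth 2.
Bags: B1 = {a, e, g}  B2 = {a, c, g}  B3 = {a, b, c}  B4 = {a, b, f}  B5 = {a, d, f}
Tree: B1–B2, B2–B3, B3–B4, B4–B5

Every bag has size at most 3, so the width is 3 − 1 = 2 and tw(G) ≤ 2. Since a–e–g–c–b–f–d–a is a cycle in G, G is not acyclic. Forests are exactly the graphs of treewidth ≤ 1, so tw(G) ≥ 2. Combining the bounds, tw(G) = 2.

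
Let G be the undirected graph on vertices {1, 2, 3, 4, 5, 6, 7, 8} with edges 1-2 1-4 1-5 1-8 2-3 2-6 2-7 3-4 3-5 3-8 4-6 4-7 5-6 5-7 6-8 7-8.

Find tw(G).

4

A width-4 tree decomposition is:
Bags: B1 = {2, 3, 4, 5, 8}  B2 = {2, 4, 5, 6, 8}  B3 = {1, 2, 4, 5, 8}  B4 = {2, 4, 5, 7, 8}
Tree: B1–B2, B2–B3, B3–B4
Every bag has size at most 5, so the width is 5 − 1 = 4 and tw(G) ≤ 4. For the lower bound: the 5 vertex sets {3,5}, {4,6}, {1,8}, {2}, {7} are disjoint, each induces a connected subgraph, and every pair is joined by at least one edge of G. Contracting each set to a single vertex therefore yields K_{5} as a minor, and since treewidth is minor-monotone, tw(G) ≥ tw(K_{5}) = 4. Hence tw(G) = 4 exactly.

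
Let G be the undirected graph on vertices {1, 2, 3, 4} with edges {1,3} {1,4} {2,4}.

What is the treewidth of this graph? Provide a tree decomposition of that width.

Each bag holds 2 vertices, so the decomposition has width 1, which upper-bounds the treewidth. Since G has at least one edge (e.g. 2–4), it is not an edgeless graph, so tw(G) ≥ 1. Combining the bounds, tw(G) = 1.

Treewidth 1.
Bags: B1 = {2, 4}  B2 = {1, 4}  B3 = {1, 3}
Tree: B1–B2, B2–B3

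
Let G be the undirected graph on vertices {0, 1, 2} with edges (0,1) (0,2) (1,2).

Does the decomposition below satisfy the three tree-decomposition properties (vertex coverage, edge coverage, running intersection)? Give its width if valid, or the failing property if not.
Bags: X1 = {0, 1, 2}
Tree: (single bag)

Checking the three conditions: (i) the bags cover all of {0, 1, 2}; (ii) for each edge, some bag contains both endpoints; (iii) the bags containing any fixed vertex form a subtree. All hold, so the decomposition is valid with width 3 − 1 = 2.

Yes; width 2.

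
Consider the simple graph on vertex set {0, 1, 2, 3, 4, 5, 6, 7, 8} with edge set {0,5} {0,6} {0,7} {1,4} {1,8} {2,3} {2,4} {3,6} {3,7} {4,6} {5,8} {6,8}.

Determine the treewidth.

A width-3 tree decomposition is:
Bags: B1 = {0, 1, 5, 8}  B2 = {0, 1, 6, 8}  B3 = {0, 1, 4, 6}  B4 = {0, 4, 6, 7}  B5 = {3, 4, 6, 7}  B6 = {2, 3, 4, 7}
Tree: B1–B2, B2–B3, B3–B4, B4–B5, B5–B6
Every bag has size at most 4, so the width is 4 − 1 = 3 and tw(G) ≤ 3. For the lower bound: the 4 vertex sets {1,5,8}, {0}, {6}, {2,3,4,7} are disjoint, each induces a connected subgraph, and every pair is joined by at least one edge of G. Contracting each set to a single vertex therefore yields K_{4} as a minor, and since treewidth is minor-monotone, tw(G) ≥ tw(K_{4}) = 3. Hence tw(G) = 3 exactly.

3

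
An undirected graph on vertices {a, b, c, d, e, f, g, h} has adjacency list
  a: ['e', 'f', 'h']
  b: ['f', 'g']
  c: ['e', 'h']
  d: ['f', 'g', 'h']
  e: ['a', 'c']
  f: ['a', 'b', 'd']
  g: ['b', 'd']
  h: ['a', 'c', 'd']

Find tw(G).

A width-2 tree decomposition is:
Bags: B1 = {a, c, e}  B2 = {a, c, h}  B3 = {a, f, h}  B4 = {d, f, h}  B5 = {b, d, f}  B6 = {b, d, g}
Tree: B1–B2, B2–B3, B3–B4, B4–B5, B5–B6
Each bag holds 3 vertices, so the decomposition has width 2, which upper-bounds the treewidth. Since e–c–h–a–e is a cycle in G, G is not acyclic. Forests are exactly the graphs of treewidth ≤ 1, so tw(G) ≥ 2. Hence tw(G) = 2 exactly.

2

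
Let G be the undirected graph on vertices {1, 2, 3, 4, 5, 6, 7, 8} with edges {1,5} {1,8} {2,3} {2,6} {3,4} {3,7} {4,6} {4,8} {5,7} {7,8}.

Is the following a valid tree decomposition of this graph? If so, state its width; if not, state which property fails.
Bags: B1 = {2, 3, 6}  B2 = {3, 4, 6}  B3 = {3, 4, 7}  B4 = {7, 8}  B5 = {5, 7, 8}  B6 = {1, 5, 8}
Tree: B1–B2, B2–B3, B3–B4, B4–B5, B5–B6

A tree decomposition must satisfy three properties: every vertex lies in some bag; for every edge, both endpoints lie together in some bag; and for every vertex, the bags containing it form a connected subtree. Here edge (4,8) lies in no bag, so the decomposition is invalid.

No — edge (4,8) lies in no bag.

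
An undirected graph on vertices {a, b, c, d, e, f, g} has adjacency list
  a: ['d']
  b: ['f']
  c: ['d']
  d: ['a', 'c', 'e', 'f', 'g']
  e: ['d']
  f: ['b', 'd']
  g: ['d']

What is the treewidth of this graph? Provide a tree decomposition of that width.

Treewidth 1.
Bags: B1 = {d, g}  B2 = {d, f}  B3 = {a, d}  B4 = {c, d}  B5 = {d, e}  B6 = {b, f}
Tree: B1–B2, B1–B3, B1–B4, B3–B5, B2–B6

The largest bag has 2 vertices, giving width 1; this decomposition certifies tw(G) ≤ 1. G has an edge, so its treewidth is at least 1. Combining the bounds, tw(G) = 1.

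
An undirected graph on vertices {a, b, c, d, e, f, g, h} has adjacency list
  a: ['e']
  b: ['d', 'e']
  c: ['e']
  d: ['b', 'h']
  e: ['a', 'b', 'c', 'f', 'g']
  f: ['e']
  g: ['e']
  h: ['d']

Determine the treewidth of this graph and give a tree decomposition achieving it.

Treewidth 1.
Bags: B1 = {a, e}  B2 = {b, e}  B3 = {c, e}  B4 = {b, d}  B5 = {e, f}  B6 = {e, g}  B7 = {d, h}
Tree: B1–B2, B2–B3, B2–B4, B1–B5, B1–B6, B4–B7

Every bag has size at most 2, so the width is 2 − 1 = 1 and tw(G) ≤ 1. Any graph with an edge has treewidth ≥ 1, and G has the edge e–a. Therefore the treewidth is 1.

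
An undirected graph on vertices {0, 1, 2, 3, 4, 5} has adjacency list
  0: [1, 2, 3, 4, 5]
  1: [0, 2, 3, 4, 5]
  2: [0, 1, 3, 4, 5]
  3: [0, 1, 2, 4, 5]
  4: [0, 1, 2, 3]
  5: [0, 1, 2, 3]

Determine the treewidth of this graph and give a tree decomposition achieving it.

Treewidth 4.
One optimal decomposition is:
Bags: B1 = {0, 1, 2, 3, 4}  B2 = {0, 1, 2, 3, 5}
Tree: B1–B2

Every bag has size at most 5, so the width is 5 − 1 = 4 and tw(G) ≤ 4. For the lower bound, the 5 vertices {0, 1, 2, 3, 4} are pairwise adjacent, and any tree decomposition puts a clique entirely inside one bag — forcing width ≥ 4. Hence tw(G) = 4 exactly.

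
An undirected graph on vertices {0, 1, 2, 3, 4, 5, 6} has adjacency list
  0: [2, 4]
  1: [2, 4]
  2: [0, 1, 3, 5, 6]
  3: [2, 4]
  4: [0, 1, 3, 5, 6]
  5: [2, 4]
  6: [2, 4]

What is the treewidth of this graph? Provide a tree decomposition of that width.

Treewidth 2.
Bags: B1 = {2, 4, 6}  B2 = {0, 2, 4}  B3 = {1, 2, 4}  B4 = {2, 4, 5}  B5 = {2, 3, 4}
Tree: B1–B2, B2–B3, B3–B4, B4–B5

Each bag holds 3 vertices, so the decomposition has width 2, which upper-bounds the treewidth. For the lower bound, G contains the cycle 4–6–2–0–4, so G is not a forest; only forests have treewidth ≤ 1, hence tw(G) ≥ 2. Combining the bounds, tw(G) = 2.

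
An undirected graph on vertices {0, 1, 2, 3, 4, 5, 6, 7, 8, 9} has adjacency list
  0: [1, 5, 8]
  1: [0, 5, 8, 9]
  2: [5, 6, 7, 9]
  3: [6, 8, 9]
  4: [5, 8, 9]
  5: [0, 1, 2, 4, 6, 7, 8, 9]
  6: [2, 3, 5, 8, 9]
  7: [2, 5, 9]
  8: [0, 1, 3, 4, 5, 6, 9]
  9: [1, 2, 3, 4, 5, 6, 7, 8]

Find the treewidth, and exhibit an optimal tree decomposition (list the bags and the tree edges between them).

Treewidth 3.
One such decomposition:
Bags: B1 = {5, 6, 8, 9}  B2 = {1, 5, 8, 9}  B3 = {0, 1, 5, 8}  B4 = {2, 5, 6, 9}  B5 = {3, 6, 8, 9}  B6 = {2, 5, 7, 9}  B7 = {4, 5, 8, 9}
Tree: B1–B2, B2–B3, B1–B4, B1–B5, B4–B6, B1–B7

The largest bag has 4 vertices, giving width 3; this decomposition certifies tw(G) ≤ 3. For the lower bound, the 4 vertices {3, 6, 8, 9} are pairwise adjacent, and any tree decomposition puts a clique entirely inside one bag — forcing width ≥ 3. The upper and lower bounds meet at 3, so that is the treewidth.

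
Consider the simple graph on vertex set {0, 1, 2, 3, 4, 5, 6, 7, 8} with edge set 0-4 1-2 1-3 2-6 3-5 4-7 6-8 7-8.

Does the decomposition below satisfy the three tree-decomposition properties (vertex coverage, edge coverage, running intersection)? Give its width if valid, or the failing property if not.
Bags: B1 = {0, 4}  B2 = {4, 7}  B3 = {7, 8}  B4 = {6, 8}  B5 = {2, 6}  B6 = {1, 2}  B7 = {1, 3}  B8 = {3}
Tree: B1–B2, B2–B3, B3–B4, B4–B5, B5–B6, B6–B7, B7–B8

A tree decomposition must satisfy three properties: every vertex lies in some bag; for every edge, both endpoints lie together in some bag; and for every vertex, the bags containing it form a connected subtree. Here vertex 5 appears in no bag, so the decomposition is invalid.

No — vertex 5 appears in no bag.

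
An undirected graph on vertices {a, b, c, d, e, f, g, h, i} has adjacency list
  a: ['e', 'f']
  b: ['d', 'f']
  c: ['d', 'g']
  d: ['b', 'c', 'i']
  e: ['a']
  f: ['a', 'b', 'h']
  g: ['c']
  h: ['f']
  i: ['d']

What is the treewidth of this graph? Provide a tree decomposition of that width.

The largest bag has 2 vertices, giving width 1; this decomposition certifies tw(G) ≤ 1. Since G has at least one edge (e.g. f–a), it is not an edgeless graph, so tw(G) ≥ 1. Hence tw(G) = 1 exactly.

Treewidth 1.
Bags: B1 = {a, f}  B2 = {f, h}  B3 = {b, f}  B4 = {b, d}  B5 = {c, d}  B6 = {a, e}  B7 = {c, g}  B8 = {d, i}
Tree: B1–B2, B1–B3, B3–B4, B4–B5, B1–B6, B5–B7, B4–B8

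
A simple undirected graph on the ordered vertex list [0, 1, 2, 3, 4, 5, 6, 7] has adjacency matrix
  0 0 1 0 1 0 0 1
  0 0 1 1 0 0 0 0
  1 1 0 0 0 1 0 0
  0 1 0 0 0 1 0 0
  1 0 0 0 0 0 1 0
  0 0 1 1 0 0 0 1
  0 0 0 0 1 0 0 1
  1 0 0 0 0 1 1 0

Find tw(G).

2

A width-2 tree decomposition is:
Bags: B1 = {1, 2, 3}  B2 = {2, 3, 5}  B3 = {0, 2, 5}  B4 = {0, 5, 7}  B5 = {0, 4, 7}  B6 = {4, 6, 7}
Tree: B1–B2, B2–B3, B3–B4, B4–B5, B5–B6
Each bag holds 3 vertices, so the decomposition has width 2, which upper-bounds the treewidth. The edges 1–3–5–2–1 form a cycle, so G is not a tree and its treewidth is at least 2. Therefore the treewidth is 2.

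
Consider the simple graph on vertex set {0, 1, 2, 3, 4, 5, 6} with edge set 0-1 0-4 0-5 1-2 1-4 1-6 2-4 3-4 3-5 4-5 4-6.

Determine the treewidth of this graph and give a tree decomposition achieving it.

Each bag holds 3 vertices, so the decomposition has width 2, which upper-bounds the treewidth. For the lower bound, the 3 vertices {0, 1, 4} are pairwise adjacent, and any tree decomposition puts a clique entirely inside one bag — forcing width ≥ 2. Hence tw(G) = 2 exactly.

Treewidth 2.
One optimal decomposition is:
Bags: B1 = {0, 1, 4}  B2 = {0, 4, 5}  B3 = {1, 2, 4}  B4 = {3, 4, 5}  B5 = {1, 4, 6}
Tree: B1–B2, B1–B3, B2–B4, B1–B5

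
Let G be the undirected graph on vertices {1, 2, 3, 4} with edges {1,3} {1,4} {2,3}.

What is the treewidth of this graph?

A width-1 tree decomposition is:
Bags: B1 = {1, 3}  B2 = {1, 4}  B3 = {2, 3}
Tree: B1–B2, B1–B3
Every bag has size at most 2, so the width is 2 − 1 = 1 and tw(G) ≤ 1. G has an edge, so its treewidth is at least 1. The upper and lower bounds meet at 1, so that is the treewidth.

1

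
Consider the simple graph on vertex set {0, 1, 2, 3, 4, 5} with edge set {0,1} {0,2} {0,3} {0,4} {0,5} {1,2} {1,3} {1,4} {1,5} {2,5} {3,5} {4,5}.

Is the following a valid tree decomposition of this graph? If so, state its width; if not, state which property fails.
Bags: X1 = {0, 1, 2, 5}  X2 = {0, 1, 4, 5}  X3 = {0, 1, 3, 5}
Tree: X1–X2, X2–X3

Yes; width 3.

Vertex coverage: the bags together contain {0, 1, 2, 3, 4, 5}, the full vertex set. Edge coverage: each edge of G has both endpoints in at least one bag. Running intersection: for every vertex, the bags containing it form a connected subtree. All three properties hold, so this is a valid tree decomposition of width max|bag| − 1 = 3, and hence tw(G) ≤ 3.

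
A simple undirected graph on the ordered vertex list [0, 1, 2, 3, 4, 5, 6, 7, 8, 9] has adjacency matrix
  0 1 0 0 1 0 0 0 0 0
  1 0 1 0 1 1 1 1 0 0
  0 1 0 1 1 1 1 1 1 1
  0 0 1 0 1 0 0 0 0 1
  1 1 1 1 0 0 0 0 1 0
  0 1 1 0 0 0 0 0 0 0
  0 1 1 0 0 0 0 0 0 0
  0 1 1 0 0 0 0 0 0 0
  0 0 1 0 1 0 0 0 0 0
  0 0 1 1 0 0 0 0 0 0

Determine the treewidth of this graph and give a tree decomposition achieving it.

Each bag holds 3 vertices, so the decomposition has width 2, which upper-bounds the treewidth. On the other hand G contains the 3-clique {0, 1, 4}. A clique must lie in a single bag of any decomposition, so no decomposition can have width below 2. Hence tw(G) = 2 exactly.

Treewidth 2.
One such decomposition:
Bags: B1 = {1, 2, 4}  B2 = {2, 3, 4}  B3 = {2, 4, 8}  B4 = {1, 2, 5}  B5 = {2, 3, 9}  B6 = {1, 2, 7}  B7 = {1, 2, 6}  B8 = {0, 1, 4}
Tree: B1–B2, B2–B3, B1–B4, B2–B5, B4–B6, B4–B7, B1–B8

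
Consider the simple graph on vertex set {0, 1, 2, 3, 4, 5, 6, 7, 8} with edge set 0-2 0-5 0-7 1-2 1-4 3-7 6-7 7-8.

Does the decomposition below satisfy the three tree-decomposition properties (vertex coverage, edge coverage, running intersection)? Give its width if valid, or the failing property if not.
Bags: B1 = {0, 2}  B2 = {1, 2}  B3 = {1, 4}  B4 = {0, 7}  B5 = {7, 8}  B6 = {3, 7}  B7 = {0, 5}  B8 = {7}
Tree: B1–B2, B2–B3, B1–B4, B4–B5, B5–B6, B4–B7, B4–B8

No — vertex 6 appears in no bag.

A tree decomposition must satisfy three properties: every vertex lies in some bag; for every edge, both endpoints lie together in some bag; and for every vertex, the bags containing it form a connected subtree. Here vertex 6 appears in no bag, so the decomposition is invalid.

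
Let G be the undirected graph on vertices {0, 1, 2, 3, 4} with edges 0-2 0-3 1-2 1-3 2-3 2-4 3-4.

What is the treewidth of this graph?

A width-2 tree decomposition is:
Bags: B1 = {2, 3, 4}  B2 = {0, 2, 3}  B3 = {1, 2, 3}
Tree: B1–B2, B2–B3
The largest bag has 3 vertices, giving width 2; this decomposition certifies tw(G) ≤ 2. On the other hand G contains the 3-clique {0, 2, 3}. A clique must lie in a single bag of any decomposition, so no decomposition can have width below 2. Hence tw(G) = 2 exactly.

2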